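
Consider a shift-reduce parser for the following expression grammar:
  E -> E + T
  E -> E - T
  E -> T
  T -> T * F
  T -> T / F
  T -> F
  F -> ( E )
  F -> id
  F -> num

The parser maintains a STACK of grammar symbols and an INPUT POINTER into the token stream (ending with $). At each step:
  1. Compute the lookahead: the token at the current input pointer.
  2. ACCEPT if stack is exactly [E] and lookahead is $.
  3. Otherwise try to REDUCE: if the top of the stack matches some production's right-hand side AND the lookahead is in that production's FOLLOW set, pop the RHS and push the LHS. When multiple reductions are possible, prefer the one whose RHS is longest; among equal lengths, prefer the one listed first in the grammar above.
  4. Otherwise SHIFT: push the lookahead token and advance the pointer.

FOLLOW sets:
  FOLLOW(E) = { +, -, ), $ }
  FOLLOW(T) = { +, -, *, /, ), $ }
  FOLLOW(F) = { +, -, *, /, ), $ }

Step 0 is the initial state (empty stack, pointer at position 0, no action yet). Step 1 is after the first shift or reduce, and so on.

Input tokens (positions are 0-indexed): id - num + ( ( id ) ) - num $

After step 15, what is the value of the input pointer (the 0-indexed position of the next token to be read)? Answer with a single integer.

Answer: 7

Derivation:
Step 1: shift id. Stack=[id] ptr=1 lookahead=- remaining=[- num + ( ( id ) ) - num $]
Step 2: reduce F->id. Stack=[F] ptr=1 lookahead=- remaining=[- num + ( ( id ) ) - num $]
Step 3: reduce T->F. Stack=[T] ptr=1 lookahead=- remaining=[- num + ( ( id ) ) - num $]
Step 4: reduce E->T. Stack=[E] ptr=1 lookahead=- remaining=[- num + ( ( id ) ) - num $]
Step 5: shift -. Stack=[E -] ptr=2 lookahead=num remaining=[num + ( ( id ) ) - num $]
Step 6: shift num. Stack=[E - num] ptr=3 lookahead=+ remaining=[+ ( ( id ) ) - num $]
Step 7: reduce F->num. Stack=[E - F] ptr=3 lookahead=+ remaining=[+ ( ( id ) ) - num $]
Step 8: reduce T->F. Stack=[E - T] ptr=3 lookahead=+ remaining=[+ ( ( id ) ) - num $]
Step 9: reduce E->E - T. Stack=[E] ptr=3 lookahead=+ remaining=[+ ( ( id ) ) - num $]
Step 10: shift +. Stack=[E +] ptr=4 lookahead=( remaining=[( ( id ) ) - num $]
Step 11: shift (. Stack=[E + (] ptr=5 lookahead=( remaining=[( id ) ) - num $]
Step 12: shift (. Stack=[E + ( (] ptr=6 lookahead=id remaining=[id ) ) - num $]
Step 13: shift id. Stack=[E + ( ( id] ptr=7 lookahead=) remaining=[) ) - num $]
Step 14: reduce F->id. Stack=[E + ( ( F] ptr=7 lookahead=) remaining=[) ) - num $]
Step 15: reduce T->F. Stack=[E + ( ( T] ptr=7 lookahead=) remaining=[) ) - num $]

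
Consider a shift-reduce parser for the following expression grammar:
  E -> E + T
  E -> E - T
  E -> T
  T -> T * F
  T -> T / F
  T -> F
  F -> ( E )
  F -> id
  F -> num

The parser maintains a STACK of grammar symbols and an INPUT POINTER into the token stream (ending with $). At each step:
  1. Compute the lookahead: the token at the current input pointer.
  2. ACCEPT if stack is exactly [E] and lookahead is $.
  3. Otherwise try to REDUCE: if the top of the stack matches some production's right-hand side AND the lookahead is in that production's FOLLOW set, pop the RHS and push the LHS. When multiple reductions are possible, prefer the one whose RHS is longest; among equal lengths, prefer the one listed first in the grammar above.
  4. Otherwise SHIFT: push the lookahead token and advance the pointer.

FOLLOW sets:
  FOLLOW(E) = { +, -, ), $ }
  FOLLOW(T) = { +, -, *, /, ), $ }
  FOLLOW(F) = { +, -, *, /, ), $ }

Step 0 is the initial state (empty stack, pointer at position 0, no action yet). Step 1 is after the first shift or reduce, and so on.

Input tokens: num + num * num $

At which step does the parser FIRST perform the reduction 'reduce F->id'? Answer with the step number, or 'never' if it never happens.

Step 1: shift num. Stack=[num] ptr=1 lookahead=+ remaining=[+ num * num $]
Step 2: reduce F->num. Stack=[F] ptr=1 lookahead=+ remaining=[+ num * num $]
Step 3: reduce T->F. Stack=[T] ptr=1 lookahead=+ remaining=[+ num * num $]
Step 4: reduce E->T. Stack=[E] ptr=1 lookahead=+ remaining=[+ num * num $]
Step 5: shift +. Stack=[E +] ptr=2 lookahead=num remaining=[num * num $]
Step 6: shift num. Stack=[E + num] ptr=3 lookahead=* remaining=[* num $]
Step 7: reduce F->num. Stack=[E + F] ptr=3 lookahead=* remaining=[* num $]
Step 8: reduce T->F. Stack=[E + T] ptr=3 lookahead=* remaining=[* num $]
Step 9: shift *. Stack=[E + T *] ptr=4 lookahead=num remaining=[num $]
Step 10: shift num. Stack=[E + T * num] ptr=5 lookahead=$ remaining=[$]
Step 11: reduce F->num. Stack=[E + T * F] ptr=5 lookahead=$ remaining=[$]
Step 12: reduce T->T * F. Stack=[E + T] ptr=5 lookahead=$ remaining=[$]
Step 13: reduce E->E + T. Stack=[E] ptr=5 lookahead=$ remaining=[$]
Step 14: accept. Stack=[E] ptr=5 lookahead=$ remaining=[$]

Answer: never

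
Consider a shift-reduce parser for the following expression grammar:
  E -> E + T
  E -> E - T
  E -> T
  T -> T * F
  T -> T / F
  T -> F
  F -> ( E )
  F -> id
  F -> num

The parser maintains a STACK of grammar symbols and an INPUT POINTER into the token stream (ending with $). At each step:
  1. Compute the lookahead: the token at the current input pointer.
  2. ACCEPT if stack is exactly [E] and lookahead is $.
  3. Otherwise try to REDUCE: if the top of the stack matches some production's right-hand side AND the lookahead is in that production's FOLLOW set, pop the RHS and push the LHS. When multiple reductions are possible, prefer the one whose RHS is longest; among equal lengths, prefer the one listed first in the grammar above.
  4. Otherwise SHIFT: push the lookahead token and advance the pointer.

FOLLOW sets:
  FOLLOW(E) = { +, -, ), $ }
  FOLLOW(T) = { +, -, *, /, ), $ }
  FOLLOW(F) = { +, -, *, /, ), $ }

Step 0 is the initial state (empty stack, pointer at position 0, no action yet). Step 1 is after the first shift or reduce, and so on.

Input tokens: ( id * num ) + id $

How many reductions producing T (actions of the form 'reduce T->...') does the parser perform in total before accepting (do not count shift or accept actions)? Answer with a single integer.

Answer: 4

Derivation:
Step 1: shift (. Stack=[(] ptr=1 lookahead=id remaining=[id * num ) + id $]
Step 2: shift id. Stack=[( id] ptr=2 lookahead=* remaining=[* num ) + id $]
Step 3: reduce F->id. Stack=[( F] ptr=2 lookahead=* remaining=[* num ) + id $]
Step 4: reduce T->F. Stack=[( T] ptr=2 lookahead=* remaining=[* num ) + id $]
Step 5: shift *. Stack=[( T *] ptr=3 lookahead=num remaining=[num ) + id $]
Step 6: shift num. Stack=[( T * num] ptr=4 lookahead=) remaining=[) + id $]
Step 7: reduce F->num. Stack=[( T * F] ptr=4 lookahead=) remaining=[) + id $]
Step 8: reduce T->T * F. Stack=[( T] ptr=4 lookahead=) remaining=[) + id $]
Step 9: reduce E->T. Stack=[( E] ptr=4 lookahead=) remaining=[) + id $]
Step 10: shift ). Stack=[( E )] ptr=5 lookahead=+ remaining=[+ id $]
Step 11: reduce F->( E ). Stack=[F] ptr=5 lookahead=+ remaining=[+ id $]
Step 12: reduce T->F. Stack=[T] ptr=5 lookahead=+ remaining=[+ id $]
Step 13: reduce E->T. Stack=[E] ptr=5 lookahead=+ remaining=[+ id $]
Step 14: shift +. Stack=[E +] ptr=6 lookahead=id remaining=[id $]
Step 15: shift id. Stack=[E + id] ptr=7 lookahead=$ remaining=[$]
Step 16: reduce F->id. Stack=[E + F] ptr=7 lookahead=$ remaining=[$]
Step 17: reduce T->F. Stack=[E + T] ptr=7 lookahead=$ remaining=[$]
Step 18: reduce E->E + T. Stack=[E] ptr=7 lookahead=$ remaining=[$]
Step 19: accept. Stack=[E] ptr=7 lookahead=$ remaining=[$]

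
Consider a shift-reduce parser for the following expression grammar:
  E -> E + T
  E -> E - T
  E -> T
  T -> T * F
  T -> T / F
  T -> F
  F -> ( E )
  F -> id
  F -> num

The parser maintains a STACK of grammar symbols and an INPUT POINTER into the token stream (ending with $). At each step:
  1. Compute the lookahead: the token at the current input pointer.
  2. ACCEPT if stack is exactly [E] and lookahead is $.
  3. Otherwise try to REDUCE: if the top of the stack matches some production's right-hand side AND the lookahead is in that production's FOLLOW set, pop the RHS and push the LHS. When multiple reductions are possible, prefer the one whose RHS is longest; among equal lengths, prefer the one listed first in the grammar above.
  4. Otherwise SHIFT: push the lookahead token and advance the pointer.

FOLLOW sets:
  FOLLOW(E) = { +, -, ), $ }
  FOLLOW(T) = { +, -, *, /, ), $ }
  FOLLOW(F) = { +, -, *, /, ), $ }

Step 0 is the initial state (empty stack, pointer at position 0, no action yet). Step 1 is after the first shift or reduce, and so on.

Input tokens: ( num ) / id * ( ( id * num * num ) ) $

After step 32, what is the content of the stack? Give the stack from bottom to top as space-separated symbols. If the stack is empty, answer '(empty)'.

Answer: T * ( E )

Derivation:
Step 1: shift (. Stack=[(] ptr=1 lookahead=num remaining=[num ) / id * ( ( id * num * num ) ) $]
Step 2: shift num. Stack=[( num] ptr=2 lookahead=) remaining=[) / id * ( ( id * num * num ) ) $]
Step 3: reduce F->num. Stack=[( F] ptr=2 lookahead=) remaining=[) / id * ( ( id * num * num ) ) $]
Step 4: reduce T->F. Stack=[( T] ptr=2 lookahead=) remaining=[) / id * ( ( id * num * num ) ) $]
Step 5: reduce E->T. Stack=[( E] ptr=2 lookahead=) remaining=[) / id * ( ( id * num * num ) ) $]
Step 6: shift ). Stack=[( E )] ptr=3 lookahead=/ remaining=[/ id * ( ( id * num * num ) ) $]
Step 7: reduce F->( E ). Stack=[F] ptr=3 lookahead=/ remaining=[/ id * ( ( id * num * num ) ) $]
Step 8: reduce T->F. Stack=[T] ptr=3 lookahead=/ remaining=[/ id * ( ( id * num * num ) ) $]
Step 9: shift /. Stack=[T /] ptr=4 lookahead=id remaining=[id * ( ( id * num * num ) ) $]
Step 10: shift id. Stack=[T / id] ptr=5 lookahead=* remaining=[* ( ( id * num * num ) ) $]
Step 11: reduce F->id. Stack=[T / F] ptr=5 lookahead=* remaining=[* ( ( id * num * num ) ) $]
Step 12: reduce T->T / F. Stack=[T] ptr=5 lookahead=* remaining=[* ( ( id * num * num ) ) $]
Step 13: shift *. Stack=[T *] ptr=6 lookahead=( remaining=[( ( id * num * num ) ) $]
Step 14: shift (. Stack=[T * (] ptr=7 lookahead=( remaining=[( id * num * num ) ) $]
Step 15: shift (. Stack=[T * ( (] ptr=8 lookahead=id remaining=[id * num * num ) ) $]
Step 16: shift id. Stack=[T * ( ( id] ptr=9 lookahead=* remaining=[* num * num ) ) $]
Step 17: reduce F->id. Stack=[T * ( ( F] ptr=9 lookahead=* remaining=[* num * num ) ) $]
Step 18: reduce T->F. Stack=[T * ( ( T] ptr=9 lookahead=* remaining=[* num * num ) ) $]
Step 19: shift *. Stack=[T * ( ( T *] ptr=10 lookahead=num remaining=[num * num ) ) $]
Step 20: shift num. Stack=[T * ( ( T * num] ptr=11 lookahead=* remaining=[* num ) ) $]
Step 21: reduce F->num. Stack=[T * ( ( T * F] ptr=11 lookahead=* remaining=[* num ) ) $]
Step 22: reduce T->T * F. Stack=[T * ( ( T] ptr=11 lookahead=* remaining=[* num ) ) $]
Step 23: shift *. Stack=[T * ( ( T *] ptr=12 lookahead=num remaining=[num ) ) $]
Step 24: shift num. Stack=[T * ( ( T * num] ptr=13 lookahead=) remaining=[) ) $]
Step 25: reduce F->num. Stack=[T * ( ( T * F] ptr=13 lookahead=) remaining=[) ) $]
Step 26: reduce T->T * F. Stack=[T * ( ( T] ptr=13 lookahead=) remaining=[) ) $]
Step 27: reduce E->T. Stack=[T * ( ( E] ptr=13 lookahead=) remaining=[) ) $]
Step 28: shift ). Stack=[T * ( ( E )] ptr=14 lookahead=) remaining=[) $]
Step 29: reduce F->( E ). Stack=[T * ( F] ptr=14 lookahead=) remaining=[) $]
Step 30: reduce T->F. Stack=[T * ( T] ptr=14 lookahead=) remaining=[) $]
Step 31: reduce E->T. Stack=[T * ( E] ptr=14 lookahead=) remaining=[) $]
Step 32: shift ). Stack=[T * ( E )] ptr=15 lookahead=$ remaining=[$]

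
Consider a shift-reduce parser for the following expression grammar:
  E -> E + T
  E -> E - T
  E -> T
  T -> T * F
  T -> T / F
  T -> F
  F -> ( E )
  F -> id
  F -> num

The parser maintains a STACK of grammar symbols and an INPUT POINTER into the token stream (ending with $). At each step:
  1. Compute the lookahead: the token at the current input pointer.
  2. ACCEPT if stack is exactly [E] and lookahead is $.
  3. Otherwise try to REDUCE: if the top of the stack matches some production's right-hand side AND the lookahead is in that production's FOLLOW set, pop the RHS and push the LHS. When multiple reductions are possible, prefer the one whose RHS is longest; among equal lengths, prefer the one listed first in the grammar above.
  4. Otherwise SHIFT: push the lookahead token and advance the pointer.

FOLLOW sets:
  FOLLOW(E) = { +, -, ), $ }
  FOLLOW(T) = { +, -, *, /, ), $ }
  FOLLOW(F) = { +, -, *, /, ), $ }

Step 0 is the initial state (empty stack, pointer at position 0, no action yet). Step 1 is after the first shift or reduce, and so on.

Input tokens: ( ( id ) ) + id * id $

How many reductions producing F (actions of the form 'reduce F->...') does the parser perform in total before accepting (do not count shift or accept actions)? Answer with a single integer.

Answer: 5

Derivation:
Step 1: shift (. Stack=[(] ptr=1 lookahead=( remaining=[( id ) ) + id * id $]
Step 2: shift (. Stack=[( (] ptr=2 lookahead=id remaining=[id ) ) + id * id $]
Step 3: shift id. Stack=[( ( id] ptr=3 lookahead=) remaining=[) ) + id * id $]
Step 4: reduce F->id. Stack=[( ( F] ptr=3 lookahead=) remaining=[) ) + id * id $]
Step 5: reduce T->F. Stack=[( ( T] ptr=3 lookahead=) remaining=[) ) + id * id $]
Step 6: reduce E->T. Stack=[( ( E] ptr=3 lookahead=) remaining=[) ) + id * id $]
Step 7: shift ). Stack=[( ( E )] ptr=4 lookahead=) remaining=[) + id * id $]
Step 8: reduce F->( E ). Stack=[( F] ptr=4 lookahead=) remaining=[) + id * id $]
Step 9: reduce T->F. Stack=[( T] ptr=4 lookahead=) remaining=[) + id * id $]
Step 10: reduce E->T. Stack=[( E] ptr=4 lookahead=) remaining=[) + id * id $]
Step 11: shift ). Stack=[( E )] ptr=5 lookahead=+ remaining=[+ id * id $]
Step 12: reduce F->( E ). Stack=[F] ptr=5 lookahead=+ remaining=[+ id * id $]
Step 13: reduce T->F. Stack=[T] ptr=5 lookahead=+ remaining=[+ id * id $]
Step 14: reduce E->T. Stack=[E] ptr=5 lookahead=+ remaining=[+ id * id $]
Step 15: shift +. Stack=[E +] ptr=6 lookahead=id remaining=[id * id $]
Step 16: shift id. Stack=[E + id] ptr=7 lookahead=* remaining=[* id $]
Step 17: reduce F->id. Stack=[E + F] ptr=7 lookahead=* remaining=[* id $]
Step 18: reduce T->F. Stack=[E + T] ptr=7 lookahead=* remaining=[* id $]
Step 19: shift *. Stack=[E + T *] ptr=8 lookahead=id remaining=[id $]
Step 20: shift id. Stack=[E + T * id] ptr=9 lookahead=$ remaining=[$]
Step 21: reduce F->id. Stack=[E + T * F] ptr=9 lookahead=$ remaining=[$]
Step 22: reduce T->T * F. Stack=[E + T] ptr=9 lookahead=$ remaining=[$]
Step 23: reduce E->E + T. Stack=[E] ptr=9 lookahead=$ remaining=[$]
Step 24: accept. Stack=[E] ptr=9 lookahead=$ remaining=[$]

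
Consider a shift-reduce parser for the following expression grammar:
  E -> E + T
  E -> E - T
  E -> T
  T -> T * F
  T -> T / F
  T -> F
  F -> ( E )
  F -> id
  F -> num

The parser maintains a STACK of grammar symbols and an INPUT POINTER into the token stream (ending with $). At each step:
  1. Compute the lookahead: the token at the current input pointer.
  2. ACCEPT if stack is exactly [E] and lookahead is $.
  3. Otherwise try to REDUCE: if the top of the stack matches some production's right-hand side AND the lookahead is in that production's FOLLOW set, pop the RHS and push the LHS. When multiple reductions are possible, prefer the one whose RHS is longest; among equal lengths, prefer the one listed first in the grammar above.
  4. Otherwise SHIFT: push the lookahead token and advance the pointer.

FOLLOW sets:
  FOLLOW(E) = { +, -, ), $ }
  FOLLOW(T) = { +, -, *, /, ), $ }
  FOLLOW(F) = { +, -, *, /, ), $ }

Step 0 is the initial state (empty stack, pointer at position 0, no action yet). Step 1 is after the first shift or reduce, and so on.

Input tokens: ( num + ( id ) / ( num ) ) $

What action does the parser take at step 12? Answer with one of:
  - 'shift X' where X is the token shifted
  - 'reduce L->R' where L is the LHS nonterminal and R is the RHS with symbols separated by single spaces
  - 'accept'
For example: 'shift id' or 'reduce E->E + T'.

Answer: shift )

Derivation:
Step 1: shift (. Stack=[(] ptr=1 lookahead=num remaining=[num + ( id ) / ( num ) ) $]
Step 2: shift num. Stack=[( num] ptr=2 lookahead=+ remaining=[+ ( id ) / ( num ) ) $]
Step 3: reduce F->num. Stack=[( F] ptr=2 lookahead=+ remaining=[+ ( id ) / ( num ) ) $]
Step 4: reduce T->F. Stack=[( T] ptr=2 lookahead=+ remaining=[+ ( id ) / ( num ) ) $]
Step 5: reduce E->T. Stack=[( E] ptr=2 lookahead=+ remaining=[+ ( id ) / ( num ) ) $]
Step 6: shift +. Stack=[( E +] ptr=3 lookahead=( remaining=[( id ) / ( num ) ) $]
Step 7: shift (. Stack=[( E + (] ptr=4 lookahead=id remaining=[id ) / ( num ) ) $]
Step 8: shift id. Stack=[( E + ( id] ptr=5 lookahead=) remaining=[) / ( num ) ) $]
Step 9: reduce F->id. Stack=[( E + ( F] ptr=5 lookahead=) remaining=[) / ( num ) ) $]
Step 10: reduce T->F. Stack=[( E + ( T] ptr=5 lookahead=) remaining=[) / ( num ) ) $]
Step 11: reduce E->T. Stack=[( E + ( E] ptr=5 lookahead=) remaining=[) / ( num ) ) $]
Step 12: shift ). Stack=[( E + ( E )] ptr=6 lookahead=/ remaining=[/ ( num ) ) $]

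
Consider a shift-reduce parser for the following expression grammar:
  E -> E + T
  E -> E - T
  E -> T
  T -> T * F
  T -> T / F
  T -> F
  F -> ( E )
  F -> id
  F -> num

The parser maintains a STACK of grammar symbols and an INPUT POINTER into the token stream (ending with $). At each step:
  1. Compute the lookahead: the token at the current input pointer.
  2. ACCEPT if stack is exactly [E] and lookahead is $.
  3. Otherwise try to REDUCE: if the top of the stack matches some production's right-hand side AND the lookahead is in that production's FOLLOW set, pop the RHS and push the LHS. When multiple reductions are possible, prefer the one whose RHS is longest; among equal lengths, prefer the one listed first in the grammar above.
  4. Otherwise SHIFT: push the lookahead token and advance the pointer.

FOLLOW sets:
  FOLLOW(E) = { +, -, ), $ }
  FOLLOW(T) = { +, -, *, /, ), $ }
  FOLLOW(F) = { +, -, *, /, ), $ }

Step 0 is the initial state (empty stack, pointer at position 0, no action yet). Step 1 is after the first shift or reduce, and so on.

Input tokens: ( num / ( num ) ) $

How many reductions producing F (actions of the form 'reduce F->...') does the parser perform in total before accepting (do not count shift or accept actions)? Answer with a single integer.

Answer: 4

Derivation:
Step 1: shift (. Stack=[(] ptr=1 lookahead=num remaining=[num / ( num ) ) $]
Step 2: shift num. Stack=[( num] ptr=2 lookahead=/ remaining=[/ ( num ) ) $]
Step 3: reduce F->num. Stack=[( F] ptr=2 lookahead=/ remaining=[/ ( num ) ) $]
Step 4: reduce T->F. Stack=[( T] ptr=2 lookahead=/ remaining=[/ ( num ) ) $]
Step 5: shift /. Stack=[( T /] ptr=3 lookahead=( remaining=[( num ) ) $]
Step 6: shift (. Stack=[( T / (] ptr=4 lookahead=num remaining=[num ) ) $]
Step 7: shift num. Stack=[( T / ( num] ptr=5 lookahead=) remaining=[) ) $]
Step 8: reduce F->num. Stack=[( T / ( F] ptr=5 lookahead=) remaining=[) ) $]
Step 9: reduce T->F. Stack=[( T / ( T] ptr=5 lookahead=) remaining=[) ) $]
Step 10: reduce E->T. Stack=[( T / ( E] ptr=5 lookahead=) remaining=[) ) $]
Step 11: shift ). Stack=[( T / ( E )] ptr=6 lookahead=) remaining=[) $]
Step 12: reduce F->( E ). Stack=[( T / F] ptr=6 lookahead=) remaining=[) $]
Step 13: reduce T->T / F. Stack=[( T] ptr=6 lookahead=) remaining=[) $]
Step 14: reduce E->T. Stack=[( E] ptr=6 lookahead=) remaining=[) $]
Step 15: shift ). Stack=[( E )] ptr=7 lookahead=$ remaining=[$]
Step 16: reduce F->( E ). Stack=[F] ptr=7 lookahead=$ remaining=[$]
Step 17: reduce T->F. Stack=[T] ptr=7 lookahead=$ remaining=[$]
Step 18: reduce E->T. Stack=[E] ptr=7 lookahead=$ remaining=[$]
Step 19: accept. Stack=[E] ptr=7 lookahead=$ remaining=[$]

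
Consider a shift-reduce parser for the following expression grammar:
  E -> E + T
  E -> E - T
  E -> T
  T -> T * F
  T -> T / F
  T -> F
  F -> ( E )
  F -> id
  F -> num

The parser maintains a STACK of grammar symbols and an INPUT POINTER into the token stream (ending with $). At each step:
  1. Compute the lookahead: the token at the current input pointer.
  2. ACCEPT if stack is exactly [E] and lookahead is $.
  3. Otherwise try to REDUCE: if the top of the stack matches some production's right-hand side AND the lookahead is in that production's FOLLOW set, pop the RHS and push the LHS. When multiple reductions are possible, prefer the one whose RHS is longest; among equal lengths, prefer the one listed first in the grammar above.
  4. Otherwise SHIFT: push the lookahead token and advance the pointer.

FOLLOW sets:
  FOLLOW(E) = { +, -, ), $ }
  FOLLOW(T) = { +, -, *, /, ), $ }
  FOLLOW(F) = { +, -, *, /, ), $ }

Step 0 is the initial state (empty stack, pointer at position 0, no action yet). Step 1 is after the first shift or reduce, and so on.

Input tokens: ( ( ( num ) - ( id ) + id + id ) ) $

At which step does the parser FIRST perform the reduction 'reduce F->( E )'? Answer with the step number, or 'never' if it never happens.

Answer: 9

Derivation:
Step 1: shift (. Stack=[(] ptr=1 lookahead=( remaining=[( ( num ) - ( id ) + id + id ) ) $]
Step 2: shift (. Stack=[( (] ptr=2 lookahead=( remaining=[( num ) - ( id ) + id + id ) ) $]
Step 3: shift (. Stack=[( ( (] ptr=3 lookahead=num remaining=[num ) - ( id ) + id + id ) ) $]
Step 4: shift num. Stack=[( ( ( num] ptr=4 lookahead=) remaining=[) - ( id ) + id + id ) ) $]
Step 5: reduce F->num. Stack=[( ( ( F] ptr=4 lookahead=) remaining=[) - ( id ) + id + id ) ) $]
Step 6: reduce T->F. Stack=[( ( ( T] ptr=4 lookahead=) remaining=[) - ( id ) + id + id ) ) $]
Step 7: reduce E->T. Stack=[( ( ( E] ptr=4 lookahead=) remaining=[) - ( id ) + id + id ) ) $]
Step 8: shift ). Stack=[( ( ( E )] ptr=5 lookahead=- remaining=[- ( id ) + id + id ) ) $]
Step 9: reduce F->( E ). Stack=[( ( F] ptr=5 lookahead=- remaining=[- ( id ) + id + id ) ) $]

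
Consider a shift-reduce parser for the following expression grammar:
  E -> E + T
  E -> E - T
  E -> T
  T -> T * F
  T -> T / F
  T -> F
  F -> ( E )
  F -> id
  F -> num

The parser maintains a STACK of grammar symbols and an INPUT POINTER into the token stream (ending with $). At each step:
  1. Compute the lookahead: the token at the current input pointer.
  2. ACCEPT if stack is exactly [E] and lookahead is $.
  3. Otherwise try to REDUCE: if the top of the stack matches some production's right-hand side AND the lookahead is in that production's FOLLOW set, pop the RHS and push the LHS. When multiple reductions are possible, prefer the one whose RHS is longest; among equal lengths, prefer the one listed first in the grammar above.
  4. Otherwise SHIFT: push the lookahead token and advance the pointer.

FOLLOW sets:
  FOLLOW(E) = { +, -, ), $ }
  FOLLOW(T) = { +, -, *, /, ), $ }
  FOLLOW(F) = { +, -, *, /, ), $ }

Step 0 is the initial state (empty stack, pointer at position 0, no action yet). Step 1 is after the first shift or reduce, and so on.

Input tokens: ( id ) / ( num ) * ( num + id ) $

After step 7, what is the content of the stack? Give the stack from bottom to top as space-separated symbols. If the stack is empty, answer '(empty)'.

Answer: F

Derivation:
Step 1: shift (. Stack=[(] ptr=1 lookahead=id remaining=[id ) / ( num ) * ( num + id ) $]
Step 2: shift id. Stack=[( id] ptr=2 lookahead=) remaining=[) / ( num ) * ( num + id ) $]
Step 3: reduce F->id. Stack=[( F] ptr=2 lookahead=) remaining=[) / ( num ) * ( num + id ) $]
Step 4: reduce T->F. Stack=[( T] ptr=2 lookahead=) remaining=[) / ( num ) * ( num + id ) $]
Step 5: reduce E->T. Stack=[( E] ptr=2 lookahead=) remaining=[) / ( num ) * ( num + id ) $]
Step 6: shift ). Stack=[( E )] ptr=3 lookahead=/ remaining=[/ ( num ) * ( num + id ) $]
Step 7: reduce F->( E ). Stack=[F] ptr=3 lookahead=/ remaining=[/ ( num ) * ( num + id ) $]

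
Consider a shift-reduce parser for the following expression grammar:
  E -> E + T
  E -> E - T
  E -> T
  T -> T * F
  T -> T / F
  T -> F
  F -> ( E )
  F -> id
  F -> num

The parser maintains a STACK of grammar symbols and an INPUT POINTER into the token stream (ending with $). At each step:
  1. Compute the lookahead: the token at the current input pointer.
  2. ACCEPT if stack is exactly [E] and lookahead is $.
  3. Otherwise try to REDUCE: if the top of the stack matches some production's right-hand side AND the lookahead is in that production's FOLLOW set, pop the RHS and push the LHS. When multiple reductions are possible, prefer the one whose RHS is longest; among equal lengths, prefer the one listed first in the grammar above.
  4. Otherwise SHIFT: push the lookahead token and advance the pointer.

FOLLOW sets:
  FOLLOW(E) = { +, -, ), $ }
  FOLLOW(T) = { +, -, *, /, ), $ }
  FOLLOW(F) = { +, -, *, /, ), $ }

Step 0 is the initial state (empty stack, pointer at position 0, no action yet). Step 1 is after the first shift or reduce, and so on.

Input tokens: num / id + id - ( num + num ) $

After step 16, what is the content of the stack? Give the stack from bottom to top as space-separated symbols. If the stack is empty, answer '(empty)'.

Step 1: shift num. Stack=[num] ptr=1 lookahead=/ remaining=[/ id + id - ( num + num ) $]
Step 2: reduce F->num. Stack=[F] ptr=1 lookahead=/ remaining=[/ id + id - ( num + num ) $]
Step 3: reduce T->F. Stack=[T] ptr=1 lookahead=/ remaining=[/ id + id - ( num + num ) $]
Step 4: shift /. Stack=[T /] ptr=2 lookahead=id remaining=[id + id - ( num + num ) $]
Step 5: shift id. Stack=[T / id] ptr=3 lookahead=+ remaining=[+ id - ( num + num ) $]
Step 6: reduce F->id. Stack=[T / F] ptr=3 lookahead=+ remaining=[+ id - ( num + num ) $]
Step 7: reduce T->T / F. Stack=[T] ptr=3 lookahead=+ remaining=[+ id - ( num + num ) $]
Step 8: reduce E->T. Stack=[E] ptr=3 lookahead=+ remaining=[+ id - ( num + num ) $]
Step 9: shift +. Stack=[E +] ptr=4 lookahead=id remaining=[id - ( num + num ) $]
Step 10: shift id. Stack=[E + id] ptr=5 lookahead=- remaining=[- ( num + num ) $]
Step 11: reduce F->id. Stack=[E + F] ptr=5 lookahead=- remaining=[- ( num + num ) $]
Step 12: reduce T->F. Stack=[E + T] ptr=5 lookahead=- remaining=[- ( num + num ) $]
Step 13: reduce E->E + T. Stack=[E] ptr=5 lookahead=- remaining=[- ( num + num ) $]
Step 14: shift -. Stack=[E -] ptr=6 lookahead=( remaining=[( num + num ) $]
Step 15: shift (. Stack=[E - (] ptr=7 lookahead=num remaining=[num + num ) $]
Step 16: shift num. Stack=[E - ( num] ptr=8 lookahead=+ remaining=[+ num ) $]

Answer: E - ( num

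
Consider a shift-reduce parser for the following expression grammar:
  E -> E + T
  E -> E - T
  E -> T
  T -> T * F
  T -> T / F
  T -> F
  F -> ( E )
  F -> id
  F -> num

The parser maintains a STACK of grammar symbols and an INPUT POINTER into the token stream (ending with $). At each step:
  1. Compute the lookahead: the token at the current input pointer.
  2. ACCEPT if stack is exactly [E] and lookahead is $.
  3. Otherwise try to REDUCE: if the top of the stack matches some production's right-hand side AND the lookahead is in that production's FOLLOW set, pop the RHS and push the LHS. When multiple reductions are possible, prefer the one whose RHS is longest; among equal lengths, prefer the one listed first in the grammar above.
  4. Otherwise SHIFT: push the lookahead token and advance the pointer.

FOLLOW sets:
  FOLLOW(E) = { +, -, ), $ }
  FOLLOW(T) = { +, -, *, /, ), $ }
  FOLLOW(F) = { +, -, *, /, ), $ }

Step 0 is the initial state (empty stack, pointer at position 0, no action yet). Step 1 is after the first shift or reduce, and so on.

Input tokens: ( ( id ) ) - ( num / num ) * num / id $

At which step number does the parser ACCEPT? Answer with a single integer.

Step 1: shift (. Stack=[(] ptr=1 lookahead=( remaining=[( id ) ) - ( num / num ) * num / id $]
Step 2: shift (. Stack=[( (] ptr=2 lookahead=id remaining=[id ) ) - ( num / num ) * num / id $]
Step 3: shift id. Stack=[( ( id] ptr=3 lookahead=) remaining=[) ) - ( num / num ) * num / id $]
Step 4: reduce F->id. Stack=[( ( F] ptr=3 lookahead=) remaining=[) ) - ( num / num ) * num / id $]
Step 5: reduce T->F. Stack=[( ( T] ptr=3 lookahead=) remaining=[) ) - ( num / num ) * num / id $]
Step 6: reduce E->T. Stack=[( ( E] ptr=3 lookahead=) remaining=[) ) - ( num / num ) * num / id $]
Step 7: shift ). Stack=[( ( E )] ptr=4 lookahead=) remaining=[) - ( num / num ) * num / id $]
Step 8: reduce F->( E ). Stack=[( F] ptr=4 lookahead=) remaining=[) - ( num / num ) * num / id $]
Step 9: reduce T->F. Stack=[( T] ptr=4 lookahead=) remaining=[) - ( num / num ) * num / id $]
Step 10: reduce E->T. Stack=[( E] ptr=4 lookahead=) remaining=[) - ( num / num ) * num / id $]
Step 11: shift ). Stack=[( E )] ptr=5 lookahead=- remaining=[- ( num / num ) * num / id $]
Step 12: reduce F->( E ). Stack=[F] ptr=5 lookahead=- remaining=[- ( num / num ) * num / id $]
Step 13: reduce T->F. Stack=[T] ptr=5 lookahead=- remaining=[- ( num / num ) * num / id $]
Step 14: reduce E->T. Stack=[E] ptr=5 lookahead=- remaining=[- ( num / num ) * num / id $]
Step 15: shift -. Stack=[E -] ptr=6 lookahead=( remaining=[( num / num ) * num / id $]
Step 16: shift (. Stack=[E - (] ptr=7 lookahead=num remaining=[num / num ) * num / id $]
Step 17: shift num. Stack=[E - ( num] ptr=8 lookahead=/ remaining=[/ num ) * num / id $]
Step 18: reduce F->num. Stack=[E - ( F] ptr=8 lookahead=/ remaining=[/ num ) * num / id $]
Step 19: reduce T->F. Stack=[E - ( T] ptr=8 lookahead=/ remaining=[/ num ) * num / id $]
Step 20: shift /. Stack=[E - ( T /] ptr=9 lookahead=num remaining=[num ) * num / id $]
Step 21: shift num. Stack=[E - ( T / num] ptr=10 lookahead=) remaining=[) * num / id $]
Step 22: reduce F->num. Stack=[E - ( T / F] ptr=10 lookahead=) remaining=[) * num / id $]
Step 23: reduce T->T / F. Stack=[E - ( T] ptr=10 lookahead=) remaining=[) * num / id $]
Step 24: reduce E->T. Stack=[E - ( E] ptr=10 lookahead=) remaining=[) * num / id $]
Step 25: shift ). Stack=[E - ( E )] ptr=11 lookahead=* remaining=[* num / id $]
Step 26: reduce F->( E ). Stack=[E - F] ptr=11 lookahead=* remaining=[* num / id $]
Step 27: reduce T->F. Stack=[E - T] ptr=11 lookahead=* remaining=[* num / id $]
Step 28: shift *. Stack=[E - T *] ptr=12 lookahead=num remaining=[num / id $]
Step 29: shift num. Stack=[E - T * num] ptr=13 lookahead=/ remaining=[/ id $]
Step 30: reduce F->num. Stack=[E - T * F] ptr=13 lookahead=/ remaining=[/ id $]
Step 31: reduce T->T * F. Stack=[E - T] ptr=13 lookahead=/ remaining=[/ id $]
Step 32: shift /. Stack=[E - T /] ptr=14 lookahead=id remaining=[id $]
Step 33: shift id. Stack=[E - T / id] ptr=15 lookahead=$ remaining=[$]
Step 34: reduce F->id. Stack=[E - T / F] ptr=15 lookahead=$ remaining=[$]
Step 35: reduce T->T / F. Stack=[E - T] ptr=15 lookahead=$ remaining=[$]
Step 36: reduce E->E - T. Stack=[E] ptr=15 lookahead=$ remaining=[$]
Step 37: accept. Stack=[E] ptr=15 lookahead=$ remaining=[$]

Answer: 37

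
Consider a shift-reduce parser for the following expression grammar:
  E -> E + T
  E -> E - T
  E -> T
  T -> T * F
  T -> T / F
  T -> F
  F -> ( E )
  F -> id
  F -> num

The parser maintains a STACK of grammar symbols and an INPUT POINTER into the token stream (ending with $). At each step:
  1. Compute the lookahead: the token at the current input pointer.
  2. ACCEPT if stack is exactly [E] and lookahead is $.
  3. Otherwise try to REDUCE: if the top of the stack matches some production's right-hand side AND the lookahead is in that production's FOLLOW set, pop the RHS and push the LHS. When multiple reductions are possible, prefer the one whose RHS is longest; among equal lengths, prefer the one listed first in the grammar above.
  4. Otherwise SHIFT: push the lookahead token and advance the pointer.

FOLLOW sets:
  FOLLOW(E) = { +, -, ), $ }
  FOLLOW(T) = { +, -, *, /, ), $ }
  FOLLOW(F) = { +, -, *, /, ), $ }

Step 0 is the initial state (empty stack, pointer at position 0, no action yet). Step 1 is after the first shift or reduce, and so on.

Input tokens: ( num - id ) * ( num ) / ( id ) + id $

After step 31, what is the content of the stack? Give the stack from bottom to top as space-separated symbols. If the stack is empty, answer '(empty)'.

Answer: T

Derivation:
Step 1: shift (. Stack=[(] ptr=1 lookahead=num remaining=[num - id ) * ( num ) / ( id ) + id $]
Step 2: shift num. Stack=[( num] ptr=2 lookahead=- remaining=[- id ) * ( num ) / ( id ) + id $]
Step 3: reduce F->num. Stack=[( F] ptr=2 lookahead=- remaining=[- id ) * ( num ) / ( id ) + id $]
Step 4: reduce T->F. Stack=[( T] ptr=2 lookahead=- remaining=[- id ) * ( num ) / ( id ) + id $]
Step 5: reduce E->T. Stack=[( E] ptr=2 lookahead=- remaining=[- id ) * ( num ) / ( id ) + id $]
Step 6: shift -. Stack=[( E -] ptr=3 lookahead=id remaining=[id ) * ( num ) / ( id ) + id $]
Step 7: shift id. Stack=[( E - id] ptr=4 lookahead=) remaining=[) * ( num ) / ( id ) + id $]
Step 8: reduce F->id. Stack=[( E - F] ptr=4 lookahead=) remaining=[) * ( num ) / ( id ) + id $]
Step 9: reduce T->F. Stack=[( E - T] ptr=4 lookahead=) remaining=[) * ( num ) / ( id ) + id $]
Step 10: reduce E->E - T. Stack=[( E] ptr=4 lookahead=) remaining=[) * ( num ) / ( id ) + id $]
Step 11: shift ). Stack=[( E )] ptr=5 lookahead=* remaining=[* ( num ) / ( id ) + id $]
Step 12: reduce F->( E ). Stack=[F] ptr=5 lookahead=* remaining=[* ( num ) / ( id ) + id $]
Step 13: reduce T->F. Stack=[T] ptr=5 lookahead=* remaining=[* ( num ) / ( id ) + id $]
Step 14: shift *. Stack=[T *] ptr=6 lookahead=( remaining=[( num ) / ( id ) + id $]
Step 15: shift (. Stack=[T * (] ptr=7 lookahead=num remaining=[num ) / ( id ) + id $]
Step 16: shift num. Stack=[T * ( num] ptr=8 lookahead=) remaining=[) / ( id ) + id $]
Step 17: reduce F->num. Stack=[T * ( F] ptr=8 lookahead=) remaining=[) / ( id ) + id $]
Step 18: reduce T->F. Stack=[T * ( T] ptr=8 lookahead=) remaining=[) / ( id ) + id $]
Step 19: reduce E->T. Stack=[T * ( E] ptr=8 lookahead=) remaining=[) / ( id ) + id $]
Step 20: shift ). Stack=[T * ( E )] ptr=9 lookahead=/ remaining=[/ ( id ) + id $]
Step 21: reduce F->( E ). Stack=[T * F] ptr=9 lookahead=/ remaining=[/ ( id ) + id $]
Step 22: reduce T->T * F. Stack=[T] ptr=9 lookahead=/ remaining=[/ ( id ) + id $]
Step 23: shift /. Stack=[T /] ptr=10 lookahead=( remaining=[( id ) + id $]
Step 24: shift (. Stack=[T / (] ptr=11 lookahead=id remaining=[id ) + id $]
Step 25: shift id. Stack=[T / ( id] ptr=12 lookahead=) remaining=[) + id $]
Step 26: reduce F->id. Stack=[T / ( F] ptr=12 lookahead=) remaining=[) + id $]
Step 27: reduce T->F. Stack=[T / ( T] ptr=12 lookahead=) remaining=[) + id $]
Step 28: reduce E->T. Stack=[T / ( E] ptr=12 lookahead=) remaining=[) + id $]
Step 29: shift ). Stack=[T / ( E )] ptr=13 lookahead=+ remaining=[+ id $]
Step 30: reduce F->( E ). Stack=[T / F] ptr=13 lookahead=+ remaining=[+ id $]
Step 31: reduce T->T / F. Stack=[T] ptr=13 lookahead=+ remaining=[+ id $]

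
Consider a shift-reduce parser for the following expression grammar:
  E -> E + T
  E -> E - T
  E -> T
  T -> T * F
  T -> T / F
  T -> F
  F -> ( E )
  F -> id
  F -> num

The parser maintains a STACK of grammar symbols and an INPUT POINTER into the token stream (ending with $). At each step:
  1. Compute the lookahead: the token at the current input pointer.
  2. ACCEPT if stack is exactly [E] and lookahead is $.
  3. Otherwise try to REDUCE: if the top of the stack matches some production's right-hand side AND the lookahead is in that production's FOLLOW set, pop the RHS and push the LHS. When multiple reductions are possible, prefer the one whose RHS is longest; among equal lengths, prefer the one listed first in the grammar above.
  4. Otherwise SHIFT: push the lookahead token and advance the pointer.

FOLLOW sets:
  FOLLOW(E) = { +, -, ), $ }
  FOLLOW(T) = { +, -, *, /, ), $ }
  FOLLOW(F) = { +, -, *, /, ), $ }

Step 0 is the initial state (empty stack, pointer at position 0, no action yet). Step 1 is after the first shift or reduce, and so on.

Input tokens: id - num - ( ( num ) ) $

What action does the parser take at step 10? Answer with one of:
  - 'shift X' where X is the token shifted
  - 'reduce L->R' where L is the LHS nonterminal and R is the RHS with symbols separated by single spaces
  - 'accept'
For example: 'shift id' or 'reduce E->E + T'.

Answer: shift -

Derivation:
Step 1: shift id. Stack=[id] ptr=1 lookahead=- remaining=[- num - ( ( num ) ) $]
Step 2: reduce F->id. Stack=[F] ptr=1 lookahead=- remaining=[- num - ( ( num ) ) $]
Step 3: reduce T->F. Stack=[T] ptr=1 lookahead=- remaining=[- num - ( ( num ) ) $]
Step 4: reduce E->T. Stack=[E] ptr=1 lookahead=- remaining=[- num - ( ( num ) ) $]
Step 5: shift -. Stack=[E -] ptr=2 lookahead=num remaining=[num - ( ( num ) ) $]
Step 6: shift num. Stack=[E - num] ptr=3 lookahead=- remaining=[- ( ( num ) ) $]
Step 7: reduce F->num. Stack=[E - F] ptr=3 lookahead=- remaining=[- ( ( num ) ) $]
Step 8: reduce T->F. Stack=[E - T] ptr=3 lookahead=- remaining=[- ( ( num ) ) $]
Step 9: reduce E->E - T. Stack=[E] ptr=3 lookahead=- remaining=[- ( ( num ) ) $]
Step 10: shift -. Stack=[E -] ptr=4 lookahead=( remaining=[( ( num ) ) $]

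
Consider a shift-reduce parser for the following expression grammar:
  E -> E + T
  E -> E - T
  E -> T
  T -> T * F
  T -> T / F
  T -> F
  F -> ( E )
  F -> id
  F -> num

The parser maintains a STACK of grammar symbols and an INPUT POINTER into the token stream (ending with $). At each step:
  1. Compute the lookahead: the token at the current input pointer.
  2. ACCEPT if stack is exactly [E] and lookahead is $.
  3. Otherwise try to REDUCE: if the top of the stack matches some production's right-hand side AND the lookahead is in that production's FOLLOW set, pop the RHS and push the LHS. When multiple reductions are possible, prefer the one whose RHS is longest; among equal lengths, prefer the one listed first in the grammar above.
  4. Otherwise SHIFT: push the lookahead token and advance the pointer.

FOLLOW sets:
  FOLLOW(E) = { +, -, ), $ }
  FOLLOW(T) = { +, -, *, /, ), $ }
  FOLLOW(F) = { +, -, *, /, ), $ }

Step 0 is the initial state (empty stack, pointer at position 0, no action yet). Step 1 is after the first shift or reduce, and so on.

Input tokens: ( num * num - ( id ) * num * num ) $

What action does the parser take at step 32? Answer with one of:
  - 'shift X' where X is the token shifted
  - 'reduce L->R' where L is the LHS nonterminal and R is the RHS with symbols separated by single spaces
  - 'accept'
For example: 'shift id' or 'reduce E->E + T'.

Answer: accept

Derivation:
Step 1: shift (. Stack=[(] ptr=1 lookahead=num remaining=[num * num - ( id ) * num * num ) $]
Step 2: shift num. Stack=[( num] ptr=2 lookahead=* remaining=[* num - ( id ) * num * num ) $]
Step 3: reduce F->num. Stack=[( F] ptr=2 lookahead=* remaining=[* num - ( id ) * num * num ) $]
Step 4: reduce T->F. Stack=[( T] ptr=2 lookahead=* remaining=[* num - ( id ) * num * num ) $]
Step 5: shift *. Stack=[( T *] ptr=3 lookahead=num remaining=[num - ( id ) * num * num ) $]
Step 6: shift num. Stack=[( T * num] ptr=4 lookahead=- remaining=[- ( id ) * num * num ) $]
Step 7: reduce F->num. Stack=[( T * F] ptr=4 lookahead=- remaining=[- ( id ) * num * num ) $]
Step 8: reduce T->T * F. Stack=[( T] ptr=4 lookahead=- remaining=[- ( id ) * num * num ) $]
Step 9: reduce E->T. Stack=[( E] ptr=4 lookahead=- remaining=[- ( id ) * num * num ) $]
Step 10: shift -. Stack=[( E -] ptr=5 lookahead=( remaining=[( id ) * num * num ) $]
Step 11: shift (. Stack=[( E - (] ptr=6 lookahead=id remaining=[id ) * num * num ) $]
Step 12: shift id. Stack=[( E - ( id] ptr=7 lookahead=) remaining=[) * num * num ) $]
Step 13: reduce F->id. Stack=[( E - ( F] ptr=7 lookahead=) remaining=[) * num * num ) $]
Step 14: reduce T->F. Stack=[( E - ( T] ptr=7 lookahead=) remaining=[) * num * num ) $]
Step 15: reduce E->T. Stack=[( E - ( E] ptr=7 lookahead=) remaining=[) * num * num ) $]
Step 16: shift ). Stack=[( E - ( E )] ptr=8 lookahead=* remaining=[* num * num ) $]
Step 17: reduce F->( E ). Stack=[( E - F] ptr=8 lookahead=* remaining=[* num * num ) $]
Step 18: reduce T->F. Stack=[( E - T] ptr=8 lookahead=* remaining=[* num * num ) $]
Step 19: shift *. Stack=[( E - T *] ptr=9 lookahead=num remaining=[num * num ) $]
Step 20: shift num. Stack=[( E - T * num] ptr=10 lookahead=* remaining=[* num ) $]
Step 21: reduce F->num. Stack=[( E - T * F] ptr=10 lookahead=* remaining=[* num ) $]
Step 22: reduce T->T * F. Stack=[( E - T] ptr=10 lookahead=* remaining=[* num ) $]
Step 23: shift *. Stack=[( E - T *] ptr=11 lookahead=num remaining=[num ) $]
Step 24: shift num. Stack=[( E - T * num] ptr=12 lookahead=) remaining=[) $]
Step 25: reduce F->num. Stack=[( E - T * F] ptr=12 lookahead=) remaining=[) $]
Step 26: reduce T->T * F. Stack=[( E - T] ptr=12 lookahead=) remaining=[) $]
Step 27: reduce E->E - T. Stack=[( E] ptr=12 lookahead=) remaining=[) $]
Step 28: shift ). Stack=[( E )] ptr=13 lookahead=$ remaining=[$]
Step 29: reduce F->( E ). Stack=[F] ptr=13 lookahead=$ remaining=[$]
Step 30: reduce T->F. Stack=[T] ptr=13 lookahead=$ remaining=[$]
Step 31: reduce E->T. Stack=[E] ptr=13 lookahead=$ remaining=[$]
Step 32: accept. Stack=[E] ptr=13 lookahead=$ remaining=[$]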